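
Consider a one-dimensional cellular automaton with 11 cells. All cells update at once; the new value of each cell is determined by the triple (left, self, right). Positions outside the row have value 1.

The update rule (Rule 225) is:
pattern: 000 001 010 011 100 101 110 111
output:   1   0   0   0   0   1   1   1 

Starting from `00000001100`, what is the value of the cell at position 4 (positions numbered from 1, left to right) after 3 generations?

01111100100
10111100000
11011101110
position 4 holds 1

1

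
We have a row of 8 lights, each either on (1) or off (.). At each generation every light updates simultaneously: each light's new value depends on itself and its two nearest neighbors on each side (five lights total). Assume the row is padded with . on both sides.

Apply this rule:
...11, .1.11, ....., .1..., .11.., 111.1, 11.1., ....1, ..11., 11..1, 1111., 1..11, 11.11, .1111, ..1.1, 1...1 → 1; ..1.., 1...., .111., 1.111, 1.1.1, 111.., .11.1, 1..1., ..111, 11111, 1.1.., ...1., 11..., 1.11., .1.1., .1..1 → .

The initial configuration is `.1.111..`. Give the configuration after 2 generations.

111..111

generation 1: .11.....
generation 2: 111..111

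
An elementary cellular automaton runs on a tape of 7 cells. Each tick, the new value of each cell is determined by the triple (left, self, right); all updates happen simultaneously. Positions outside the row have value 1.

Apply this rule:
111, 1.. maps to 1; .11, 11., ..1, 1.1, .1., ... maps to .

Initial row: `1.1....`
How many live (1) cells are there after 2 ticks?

2

...1...
1...1..
count of 1: 2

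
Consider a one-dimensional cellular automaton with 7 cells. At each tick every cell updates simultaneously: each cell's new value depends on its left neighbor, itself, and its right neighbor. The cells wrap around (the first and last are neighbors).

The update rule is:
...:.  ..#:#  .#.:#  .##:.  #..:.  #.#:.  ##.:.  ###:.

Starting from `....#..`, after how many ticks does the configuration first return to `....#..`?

...##..
..#....
.##....
#......
#.....#
.....#.
....##.
...#...
..##...
.#.....
##.....
......#
.....##
....#..

14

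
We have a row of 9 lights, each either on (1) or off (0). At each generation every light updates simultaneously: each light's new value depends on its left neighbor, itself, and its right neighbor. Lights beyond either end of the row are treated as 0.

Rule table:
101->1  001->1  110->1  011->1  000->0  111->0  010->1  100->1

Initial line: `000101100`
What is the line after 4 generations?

generation 1: 001111110
generation 2: 011000011
generation 3: 111100111
generation 4: 100111101

100111101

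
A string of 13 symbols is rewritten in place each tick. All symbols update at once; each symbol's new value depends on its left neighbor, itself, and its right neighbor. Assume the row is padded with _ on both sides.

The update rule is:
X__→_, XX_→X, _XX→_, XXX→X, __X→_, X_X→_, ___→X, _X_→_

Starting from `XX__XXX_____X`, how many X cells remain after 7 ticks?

_X___XX_XXX__
___X__X__XX_X
XX________X__
_X_XXXXXX___X
____XXXXX_X__
XXX__XXXX___X
_XX___XXX_X__
count of X: 6

6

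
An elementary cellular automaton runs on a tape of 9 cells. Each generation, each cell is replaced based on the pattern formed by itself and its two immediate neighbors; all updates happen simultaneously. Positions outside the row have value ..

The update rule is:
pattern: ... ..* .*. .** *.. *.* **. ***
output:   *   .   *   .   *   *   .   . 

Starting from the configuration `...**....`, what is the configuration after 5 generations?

generation 1: **...****
generation 2: ..**.....
generation 3: *...*****
generation 4: ***......
generation 5: ...******

...******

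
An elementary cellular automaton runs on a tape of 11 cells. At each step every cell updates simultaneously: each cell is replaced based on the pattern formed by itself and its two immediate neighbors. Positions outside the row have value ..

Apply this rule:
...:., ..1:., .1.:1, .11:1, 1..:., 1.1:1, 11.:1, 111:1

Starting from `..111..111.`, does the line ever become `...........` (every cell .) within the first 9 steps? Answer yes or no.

step 1: ..111..111.  (fixed point — unchanged through step 9)
step 9 is ..111..111., still not uniform .

no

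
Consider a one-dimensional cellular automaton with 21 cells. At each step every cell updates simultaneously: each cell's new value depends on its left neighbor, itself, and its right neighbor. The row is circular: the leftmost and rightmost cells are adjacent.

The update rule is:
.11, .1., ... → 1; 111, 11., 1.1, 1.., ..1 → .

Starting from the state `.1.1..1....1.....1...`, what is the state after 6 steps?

.1.1..1.1..1.1.1.1.1.

step 1: .1.1..1.11.1.111.1.11
step 2: .1.1..1.1..1.1...1.1.
step 3: .1.1..1.1..1.1.1.1.1.
step 4: .1.1..1.1..1.1.1.1.1.  (fixed point — unchanged through step 6)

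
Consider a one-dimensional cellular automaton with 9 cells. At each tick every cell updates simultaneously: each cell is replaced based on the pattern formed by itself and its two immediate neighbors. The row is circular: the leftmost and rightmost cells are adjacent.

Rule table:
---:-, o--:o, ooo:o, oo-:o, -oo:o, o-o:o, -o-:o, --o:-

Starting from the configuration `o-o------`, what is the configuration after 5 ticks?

oooo-----
ooooo----
oooooo---
ooooooo--
oooooooo-

oooooooo-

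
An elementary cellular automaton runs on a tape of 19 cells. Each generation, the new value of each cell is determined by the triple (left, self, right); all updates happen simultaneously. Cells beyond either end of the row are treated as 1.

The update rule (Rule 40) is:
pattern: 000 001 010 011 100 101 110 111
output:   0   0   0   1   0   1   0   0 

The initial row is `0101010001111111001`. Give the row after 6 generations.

0000000000000000001

generation 1: 1010100001000000001
generation 2: 0101000000000000001
generation 3: 1010000000000000001
generation 4: 0100000000000000001
generation 5: 1000000000000000001
generation 6: 0000000000000000001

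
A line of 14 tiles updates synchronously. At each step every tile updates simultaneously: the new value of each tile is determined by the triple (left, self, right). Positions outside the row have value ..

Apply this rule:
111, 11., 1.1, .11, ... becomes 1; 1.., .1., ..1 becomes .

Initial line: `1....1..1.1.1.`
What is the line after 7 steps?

..11.....1.1..
1.11.111..1..1
.1111111......
.1111111.11111
.1111111111111
.1111111111111  (fixed point — unchanged through step 7)

.1111111111111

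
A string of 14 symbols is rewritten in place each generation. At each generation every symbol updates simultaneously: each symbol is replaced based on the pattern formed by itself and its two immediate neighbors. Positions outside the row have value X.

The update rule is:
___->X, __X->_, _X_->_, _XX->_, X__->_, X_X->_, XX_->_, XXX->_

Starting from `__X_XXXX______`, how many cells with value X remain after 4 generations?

generation 1: _________XXXX_
generation 2: _XXXXXXX______
generation 3: _________XXXX_  (repeats generation 1; period 2)
generation 4: _XXXXXXX______
count of X: 7

7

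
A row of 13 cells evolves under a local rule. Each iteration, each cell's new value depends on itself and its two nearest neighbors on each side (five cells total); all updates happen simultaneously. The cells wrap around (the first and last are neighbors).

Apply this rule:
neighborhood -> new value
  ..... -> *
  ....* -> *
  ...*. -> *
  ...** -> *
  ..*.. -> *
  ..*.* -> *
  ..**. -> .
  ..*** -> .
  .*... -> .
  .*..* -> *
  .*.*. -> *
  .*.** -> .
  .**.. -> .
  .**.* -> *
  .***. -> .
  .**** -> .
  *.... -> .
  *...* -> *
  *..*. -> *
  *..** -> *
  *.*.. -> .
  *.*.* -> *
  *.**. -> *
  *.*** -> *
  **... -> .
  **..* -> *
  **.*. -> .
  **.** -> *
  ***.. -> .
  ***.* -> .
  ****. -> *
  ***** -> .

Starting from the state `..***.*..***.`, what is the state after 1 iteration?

**.....**....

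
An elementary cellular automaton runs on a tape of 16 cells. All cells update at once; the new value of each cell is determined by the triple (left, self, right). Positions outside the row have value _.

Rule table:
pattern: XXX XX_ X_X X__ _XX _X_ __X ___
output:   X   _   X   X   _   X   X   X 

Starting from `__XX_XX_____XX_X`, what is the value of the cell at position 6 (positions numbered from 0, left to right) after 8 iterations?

iteration 1: XX__X__XXXXX__XX
iteration 2: __XXXXX_XXX_XX__
iteration 3: XX_XXX_X_X_X__XX
iteration 4: __X_X_XXXXXXXX__
iteration 5: XXXXXX_XXXXXX_XX
iteration 6: _XXXX_X_XXXX_X__
iteration 7: X_XX_XXX_XX_XXXX
iteration 8: XX__X_X_X__X_XX_
position 6 holds X

X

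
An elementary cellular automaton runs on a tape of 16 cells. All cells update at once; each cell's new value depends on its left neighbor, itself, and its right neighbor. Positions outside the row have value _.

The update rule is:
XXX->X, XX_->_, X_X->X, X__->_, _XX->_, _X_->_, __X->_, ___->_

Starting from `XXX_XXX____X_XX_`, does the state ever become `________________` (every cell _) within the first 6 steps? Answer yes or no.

_X_X_X______X___
__X_X___________
___X____________
________________
all cells are _ at step 4

yes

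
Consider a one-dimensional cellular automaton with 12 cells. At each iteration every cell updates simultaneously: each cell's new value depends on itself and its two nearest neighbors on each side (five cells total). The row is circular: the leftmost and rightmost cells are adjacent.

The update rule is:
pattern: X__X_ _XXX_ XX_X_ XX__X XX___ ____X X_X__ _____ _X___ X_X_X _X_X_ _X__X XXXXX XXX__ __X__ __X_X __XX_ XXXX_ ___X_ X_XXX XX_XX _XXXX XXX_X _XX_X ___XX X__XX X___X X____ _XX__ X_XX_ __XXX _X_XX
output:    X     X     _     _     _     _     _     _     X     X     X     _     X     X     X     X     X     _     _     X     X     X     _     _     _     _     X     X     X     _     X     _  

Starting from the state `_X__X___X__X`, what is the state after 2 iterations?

X__XX___X_XX

iteration 1: X__XXXX_X_XX
iteration 2: X__XX___X_XX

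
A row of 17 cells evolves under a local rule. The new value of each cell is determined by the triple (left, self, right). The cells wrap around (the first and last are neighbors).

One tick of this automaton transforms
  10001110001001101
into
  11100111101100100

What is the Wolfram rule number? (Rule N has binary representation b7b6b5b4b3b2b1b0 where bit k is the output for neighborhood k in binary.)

position 5: 111 → 1  (bit 7 = 1)
position 0: 110 → 1  (bit 6 = 1)
position 15: 101 → 0  (bit 5 = 0)
position 1: 100 → 1  (bit 4 = 1)
position 4: 011 → 0  (bit 3 = 0)
position 10: 010 → 1  (bit 2 = 1)
position 3: 001 → 0  (bit 1 = 0)
position 2: 000 → 1  (bit 0 = 1)
bits b7..b0 = 11010101 = 213

213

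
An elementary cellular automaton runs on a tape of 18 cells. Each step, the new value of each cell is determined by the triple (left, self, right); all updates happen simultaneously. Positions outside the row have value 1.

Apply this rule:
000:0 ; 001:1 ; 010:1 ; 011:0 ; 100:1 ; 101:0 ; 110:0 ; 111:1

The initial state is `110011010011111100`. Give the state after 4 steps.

101100011101111011
000010101000110001
100110101101001010
011000100001111010

011000100001111010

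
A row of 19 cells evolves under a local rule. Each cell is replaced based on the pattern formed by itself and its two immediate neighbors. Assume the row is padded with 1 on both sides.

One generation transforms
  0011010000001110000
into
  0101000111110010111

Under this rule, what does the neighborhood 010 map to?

At position 5 the neighborhood is 010; the next row has 0 there.

0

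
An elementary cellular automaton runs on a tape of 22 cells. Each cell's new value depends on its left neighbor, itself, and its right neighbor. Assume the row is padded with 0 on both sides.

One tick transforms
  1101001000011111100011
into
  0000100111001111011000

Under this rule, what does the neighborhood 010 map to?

0

At position 3 the neighborhood is 010; the next row has 0 there.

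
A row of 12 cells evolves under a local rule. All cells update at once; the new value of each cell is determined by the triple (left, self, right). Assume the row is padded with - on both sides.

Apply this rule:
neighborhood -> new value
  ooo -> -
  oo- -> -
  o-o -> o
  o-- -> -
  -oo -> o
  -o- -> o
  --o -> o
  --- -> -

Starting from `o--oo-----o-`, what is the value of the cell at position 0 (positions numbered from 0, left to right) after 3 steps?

o-oo-----oo-
ooo-----oo--
o------oo---
position 0 holds o

o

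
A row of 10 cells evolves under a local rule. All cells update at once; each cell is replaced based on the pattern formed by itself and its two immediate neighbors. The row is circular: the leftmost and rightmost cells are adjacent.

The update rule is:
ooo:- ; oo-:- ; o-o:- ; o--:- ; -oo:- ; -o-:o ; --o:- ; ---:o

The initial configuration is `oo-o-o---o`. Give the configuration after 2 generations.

---o-o-o--
oo-o-o-o-o

oo-o-o-o-o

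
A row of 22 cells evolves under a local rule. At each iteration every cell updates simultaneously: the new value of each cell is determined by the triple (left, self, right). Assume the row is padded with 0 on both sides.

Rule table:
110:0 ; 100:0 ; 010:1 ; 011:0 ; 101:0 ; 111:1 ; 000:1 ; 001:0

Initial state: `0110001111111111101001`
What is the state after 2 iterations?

1110100011111110001001

0000100111111111001001
1110100011111110001001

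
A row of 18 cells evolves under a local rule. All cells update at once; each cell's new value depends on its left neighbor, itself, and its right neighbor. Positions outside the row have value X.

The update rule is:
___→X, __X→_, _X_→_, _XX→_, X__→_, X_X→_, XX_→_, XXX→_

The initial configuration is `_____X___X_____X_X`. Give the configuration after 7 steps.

step 1: _XXX___X___XXX____
step 2: _____X___X_____XX_
step 3: _XXX___X___XXX____  (repeats step 1; period 2)
step 7: _XXX___X___XXX____

_XXX___X___XXX____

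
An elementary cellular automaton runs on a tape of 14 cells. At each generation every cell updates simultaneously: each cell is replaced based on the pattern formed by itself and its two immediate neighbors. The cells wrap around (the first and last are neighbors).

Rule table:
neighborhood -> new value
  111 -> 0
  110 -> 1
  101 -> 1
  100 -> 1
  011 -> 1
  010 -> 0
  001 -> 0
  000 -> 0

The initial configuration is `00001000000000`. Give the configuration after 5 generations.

00000100000000
00000010000000
00000001000000
00000000100000
00000000010000

00000000010000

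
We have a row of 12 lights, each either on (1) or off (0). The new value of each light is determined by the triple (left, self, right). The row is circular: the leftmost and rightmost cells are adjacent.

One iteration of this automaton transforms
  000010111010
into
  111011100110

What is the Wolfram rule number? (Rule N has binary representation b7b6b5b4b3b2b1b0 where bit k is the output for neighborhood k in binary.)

45

position 7: 111 → 0  (bit 7 = 0)
position 8: 110 → 0  (bit 6 = 0)
position 5: 101 → 1  (bit 5 = 1)
position 11: 100 → 0  (bit 4 = 0)
position 6: 011 → 1  (bit 3 = 1)
position 4: 010 → 1  (bit 2 = 1)
position 3: 001 → 0  (bit 1 = 0)
position 0: 000 → 1  (bit 0 = 1)
bits b7..b0 = 00101101 = 45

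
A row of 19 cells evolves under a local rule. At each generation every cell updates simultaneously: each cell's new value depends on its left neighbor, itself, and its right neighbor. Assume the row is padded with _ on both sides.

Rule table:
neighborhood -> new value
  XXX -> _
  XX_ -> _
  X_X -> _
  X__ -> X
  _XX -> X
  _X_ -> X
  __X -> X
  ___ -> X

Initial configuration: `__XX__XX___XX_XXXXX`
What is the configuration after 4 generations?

X____________XXXXXX

generation 1: XXX_XXX_XXXX__X____
generation 2: X___X___X___XXXXXXX
generation 3: XXXXXXXXXXXXX______
generation 4: X____________XXXXXX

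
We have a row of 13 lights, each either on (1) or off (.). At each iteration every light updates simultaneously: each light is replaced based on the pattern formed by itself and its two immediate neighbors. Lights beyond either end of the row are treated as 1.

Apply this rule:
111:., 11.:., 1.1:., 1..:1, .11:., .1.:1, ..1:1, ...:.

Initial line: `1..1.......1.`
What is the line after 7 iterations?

.1111.....11.
.....1...1...
1...111.111.1
.1.1.........
.1.11.......1
.1...1.....1.
.11.111...11.

.11.111...11.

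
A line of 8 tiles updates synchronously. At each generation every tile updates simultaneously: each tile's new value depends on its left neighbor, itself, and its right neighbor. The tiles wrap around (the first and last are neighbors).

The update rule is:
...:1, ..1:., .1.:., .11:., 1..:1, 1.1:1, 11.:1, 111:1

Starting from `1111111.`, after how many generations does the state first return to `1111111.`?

.1111111
1.111111
11.11111
111.1111
1111.111
11111.11
111111.1
1111111.

8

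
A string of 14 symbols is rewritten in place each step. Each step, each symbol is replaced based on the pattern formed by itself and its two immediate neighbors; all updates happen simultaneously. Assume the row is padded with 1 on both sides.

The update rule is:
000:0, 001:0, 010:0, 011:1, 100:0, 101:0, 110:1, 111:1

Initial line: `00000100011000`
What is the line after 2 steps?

step 1: 00000000011000
step 2: 00000000011000

00000000011000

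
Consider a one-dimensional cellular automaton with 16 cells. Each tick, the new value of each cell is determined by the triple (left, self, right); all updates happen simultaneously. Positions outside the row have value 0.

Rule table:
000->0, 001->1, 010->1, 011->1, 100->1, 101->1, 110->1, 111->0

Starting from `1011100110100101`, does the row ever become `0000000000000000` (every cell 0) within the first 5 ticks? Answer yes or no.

no

1110111111111111
1011100000000001
1110110000000011
1011111000000111
1110001100001101
tick 5 is 1110001100001101, still not uniform 0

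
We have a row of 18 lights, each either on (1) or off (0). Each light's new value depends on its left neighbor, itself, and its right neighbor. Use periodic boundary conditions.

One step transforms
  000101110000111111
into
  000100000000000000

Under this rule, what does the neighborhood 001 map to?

0

At position 2 the neighborhood is 001; the next row has 0 there.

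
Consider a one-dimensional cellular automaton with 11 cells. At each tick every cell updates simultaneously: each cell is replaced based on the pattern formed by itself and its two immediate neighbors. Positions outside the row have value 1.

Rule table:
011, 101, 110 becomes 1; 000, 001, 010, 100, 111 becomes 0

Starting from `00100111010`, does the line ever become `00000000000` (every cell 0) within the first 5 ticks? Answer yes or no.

00000101101
00000011111
00000010000
00000000000
all cells are 0 at tick 4

yes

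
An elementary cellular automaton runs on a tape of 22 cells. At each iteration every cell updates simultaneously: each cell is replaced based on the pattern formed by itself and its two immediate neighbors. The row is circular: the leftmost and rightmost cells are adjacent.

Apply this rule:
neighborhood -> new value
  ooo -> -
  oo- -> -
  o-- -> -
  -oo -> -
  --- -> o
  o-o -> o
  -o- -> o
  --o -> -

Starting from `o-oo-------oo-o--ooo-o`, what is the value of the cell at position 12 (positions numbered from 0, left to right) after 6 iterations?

iteration 1: -o---ooooo---oo-----o-
iteration 2: -o-o-------o----ooo-o-
iteration 3: -ooo-ooooo-o-oo----oo-
iteration 4: ----o-----ooo---oo----
iteration 5: ooo-o-ooo-----o----ooo
iteration 6: ---ooo----ooo-o-oo----
position 12 holds o

o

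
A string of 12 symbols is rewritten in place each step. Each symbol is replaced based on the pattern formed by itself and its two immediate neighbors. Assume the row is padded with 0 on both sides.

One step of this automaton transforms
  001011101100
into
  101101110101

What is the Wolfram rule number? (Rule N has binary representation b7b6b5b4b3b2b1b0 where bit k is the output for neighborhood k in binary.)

position 5: 111 → 1  (bit 7 = 1)
position 6: 110 → 1  (bit 6 = 1)
position 3: 101 → 1  (bit 5 = 1)
position 10: 100 → 0  (bit 4 = 0)
position 4: 011 → 0  (bit 3 = 0)
position 2: 010 → 1  (bit 2 = 1)
position 1: 001 → 0  (bit 1 = 0)
position 0: 000 → 1  (bit 0 = 1)
bits b7..b0 = 11100101 = 229

229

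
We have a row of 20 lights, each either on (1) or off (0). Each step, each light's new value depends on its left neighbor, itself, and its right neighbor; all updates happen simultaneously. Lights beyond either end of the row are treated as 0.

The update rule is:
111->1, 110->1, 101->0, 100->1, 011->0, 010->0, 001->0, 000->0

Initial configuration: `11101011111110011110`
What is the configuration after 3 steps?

step 1: 01100001111111001111
step 2: 00110000111111100111
step 3: 00011000011111110011

00011000011111110011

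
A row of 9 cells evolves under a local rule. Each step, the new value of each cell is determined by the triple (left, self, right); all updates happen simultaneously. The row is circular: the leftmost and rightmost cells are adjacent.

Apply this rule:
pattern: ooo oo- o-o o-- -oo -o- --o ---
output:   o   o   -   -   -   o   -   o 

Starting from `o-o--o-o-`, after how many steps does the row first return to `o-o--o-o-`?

o-o--o-o-

1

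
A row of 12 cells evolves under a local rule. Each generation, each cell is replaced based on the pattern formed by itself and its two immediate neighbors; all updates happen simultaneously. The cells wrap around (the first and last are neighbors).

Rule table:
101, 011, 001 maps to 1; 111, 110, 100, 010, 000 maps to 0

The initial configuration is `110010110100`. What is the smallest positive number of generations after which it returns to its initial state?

100101101001
001011010011
010110100110
101101001100
011010011001
110100110010
101001100101
010011001011
100110010110
001100101101
011001011010
110010110100

12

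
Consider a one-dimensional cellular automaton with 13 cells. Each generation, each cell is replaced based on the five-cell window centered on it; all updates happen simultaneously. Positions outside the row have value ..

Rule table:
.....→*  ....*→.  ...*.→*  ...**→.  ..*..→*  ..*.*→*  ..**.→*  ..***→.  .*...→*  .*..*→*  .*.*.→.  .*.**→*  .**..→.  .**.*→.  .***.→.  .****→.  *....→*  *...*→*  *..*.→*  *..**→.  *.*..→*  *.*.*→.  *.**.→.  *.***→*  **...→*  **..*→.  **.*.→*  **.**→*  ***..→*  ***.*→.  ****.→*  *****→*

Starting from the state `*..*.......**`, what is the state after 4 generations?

*********..*.
..*******.***
....****.**.*
**....*.*..**

**....*.*..**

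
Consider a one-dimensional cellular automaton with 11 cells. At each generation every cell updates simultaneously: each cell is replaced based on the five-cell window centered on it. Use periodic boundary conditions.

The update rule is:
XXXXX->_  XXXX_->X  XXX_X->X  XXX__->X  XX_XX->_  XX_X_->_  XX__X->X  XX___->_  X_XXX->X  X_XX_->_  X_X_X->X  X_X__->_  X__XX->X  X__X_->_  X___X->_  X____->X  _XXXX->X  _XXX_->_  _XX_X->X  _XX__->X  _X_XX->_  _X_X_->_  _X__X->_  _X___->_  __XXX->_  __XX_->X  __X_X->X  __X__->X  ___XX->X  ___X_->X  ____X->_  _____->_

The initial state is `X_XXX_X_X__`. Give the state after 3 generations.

generation 1: X_X_X_X____
generation 2: X_X_X___X_X
generation 3: X_X____XX__

X_X____XX__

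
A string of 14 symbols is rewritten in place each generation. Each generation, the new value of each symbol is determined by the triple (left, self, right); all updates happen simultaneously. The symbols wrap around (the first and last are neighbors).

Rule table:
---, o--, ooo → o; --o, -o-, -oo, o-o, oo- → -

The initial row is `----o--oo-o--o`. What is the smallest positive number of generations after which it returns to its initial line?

generation 1: ooo--o-----o--
generation 2: -o-o--oooo--o-
generation 3: ----o--oo-o--o

3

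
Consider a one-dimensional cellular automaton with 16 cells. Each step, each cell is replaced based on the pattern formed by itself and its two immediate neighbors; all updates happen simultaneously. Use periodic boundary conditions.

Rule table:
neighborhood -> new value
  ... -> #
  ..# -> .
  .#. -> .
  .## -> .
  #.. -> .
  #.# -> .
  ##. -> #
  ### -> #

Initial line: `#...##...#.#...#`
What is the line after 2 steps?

#.#..#.#.....#..
.........###....

.........###....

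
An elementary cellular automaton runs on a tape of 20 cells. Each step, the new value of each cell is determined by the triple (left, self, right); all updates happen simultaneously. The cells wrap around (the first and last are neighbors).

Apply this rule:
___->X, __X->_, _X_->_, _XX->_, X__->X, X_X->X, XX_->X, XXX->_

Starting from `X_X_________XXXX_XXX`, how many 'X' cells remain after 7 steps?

11

XX_XXXXXXXX____XX___
_XX_______XXXX__XXX_
__XXXXXXX____XX___XX
X_______XXXX__XXX__X
XXXXXXX____XX___XX__
______XXXX__XXX__XX_
XXXXX____XX___XX__XX
count of X: 11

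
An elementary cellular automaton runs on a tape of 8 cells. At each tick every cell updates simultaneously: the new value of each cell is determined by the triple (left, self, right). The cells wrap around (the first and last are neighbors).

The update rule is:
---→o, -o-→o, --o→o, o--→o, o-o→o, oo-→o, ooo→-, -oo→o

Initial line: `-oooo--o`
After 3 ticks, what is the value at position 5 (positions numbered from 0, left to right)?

o

oo--oooo
-oooo---
oo--oooo
position 5 holds o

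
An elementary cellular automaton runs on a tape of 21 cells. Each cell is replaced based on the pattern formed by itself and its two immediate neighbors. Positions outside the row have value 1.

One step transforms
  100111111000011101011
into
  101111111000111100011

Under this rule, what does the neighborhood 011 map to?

At position 3 the neighborhood is 011; the next row has 1 there.

1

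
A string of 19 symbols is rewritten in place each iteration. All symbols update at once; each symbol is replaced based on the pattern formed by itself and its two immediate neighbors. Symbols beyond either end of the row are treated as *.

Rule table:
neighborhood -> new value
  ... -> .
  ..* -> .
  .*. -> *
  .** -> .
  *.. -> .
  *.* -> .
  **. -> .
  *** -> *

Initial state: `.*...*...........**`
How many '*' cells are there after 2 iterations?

2

.*...*............*
.*...*.............
count of *: 2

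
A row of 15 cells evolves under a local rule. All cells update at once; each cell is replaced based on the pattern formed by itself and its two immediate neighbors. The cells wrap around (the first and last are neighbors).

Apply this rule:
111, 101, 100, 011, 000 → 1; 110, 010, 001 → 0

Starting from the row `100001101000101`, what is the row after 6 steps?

011101010110011
111010101101010
110101011010101
101010110101011
010101101010111
101011010101110

101011010101110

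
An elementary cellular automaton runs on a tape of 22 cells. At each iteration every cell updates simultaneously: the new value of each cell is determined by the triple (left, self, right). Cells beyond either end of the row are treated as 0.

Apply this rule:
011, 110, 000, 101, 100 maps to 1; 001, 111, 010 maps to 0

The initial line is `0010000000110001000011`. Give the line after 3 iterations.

1001111110111100111011
0101000011100110101111
0010111010110111011001

0010111010110111011001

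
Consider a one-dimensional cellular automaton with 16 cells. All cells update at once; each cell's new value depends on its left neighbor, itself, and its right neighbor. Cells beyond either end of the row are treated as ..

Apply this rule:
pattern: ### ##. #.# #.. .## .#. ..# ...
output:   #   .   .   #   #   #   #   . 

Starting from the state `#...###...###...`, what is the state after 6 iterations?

##.###.#.###.#..
#..##..#.##..##.
####.###.#.###.#
###..##..#.##..#
##.###.###.#.###
#..##..##..#.##.

#..##..##..#.##.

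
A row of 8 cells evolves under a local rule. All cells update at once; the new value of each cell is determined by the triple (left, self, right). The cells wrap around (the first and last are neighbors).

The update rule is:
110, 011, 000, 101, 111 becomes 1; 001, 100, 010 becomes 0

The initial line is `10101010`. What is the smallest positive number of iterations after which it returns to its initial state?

2

01010101
10101010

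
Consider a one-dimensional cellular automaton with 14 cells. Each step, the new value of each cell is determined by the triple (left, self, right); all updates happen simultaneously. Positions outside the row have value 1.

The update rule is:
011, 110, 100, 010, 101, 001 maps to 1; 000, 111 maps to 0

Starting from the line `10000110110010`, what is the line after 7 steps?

11111100111000

step 1: 11001111111111
step 2: 01111000000000
step 3: 11001100000001
step 4: 01111110000011
step 5: 11000011000110
step 6: 01100111101111
step 7: 11111100111000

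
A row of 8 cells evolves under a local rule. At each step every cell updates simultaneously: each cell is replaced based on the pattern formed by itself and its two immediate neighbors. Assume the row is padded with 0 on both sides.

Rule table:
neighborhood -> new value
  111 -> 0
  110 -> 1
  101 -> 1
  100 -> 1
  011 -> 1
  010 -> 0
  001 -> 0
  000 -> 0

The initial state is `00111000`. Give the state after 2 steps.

step 1: 00101100
step 2: 00011110

00011110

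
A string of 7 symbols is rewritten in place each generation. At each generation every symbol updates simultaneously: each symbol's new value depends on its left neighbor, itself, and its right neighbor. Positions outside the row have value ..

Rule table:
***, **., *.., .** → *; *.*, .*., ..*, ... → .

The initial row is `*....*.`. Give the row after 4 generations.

....*..

.*....*
..*....
...*...
....*..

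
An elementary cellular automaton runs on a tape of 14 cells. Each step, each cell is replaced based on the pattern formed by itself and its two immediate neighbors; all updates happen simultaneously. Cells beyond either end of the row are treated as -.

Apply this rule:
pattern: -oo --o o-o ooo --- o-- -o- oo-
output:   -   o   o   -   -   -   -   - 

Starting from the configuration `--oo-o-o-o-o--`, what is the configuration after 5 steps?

o-o-o-o-------

-o--o-o-o-o---
o--o-o-o-o----
--o-o-o-o-----
-o-o-o-o------
o-o-o-o-------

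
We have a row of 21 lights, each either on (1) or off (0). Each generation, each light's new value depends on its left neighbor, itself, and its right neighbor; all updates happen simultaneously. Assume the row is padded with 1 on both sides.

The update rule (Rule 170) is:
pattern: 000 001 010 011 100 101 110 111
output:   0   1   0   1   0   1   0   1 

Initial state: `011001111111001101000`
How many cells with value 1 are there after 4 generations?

14

110011111110011010001
100111111100110100011
001111111001101000111
011111110011010001111
count of 1: 14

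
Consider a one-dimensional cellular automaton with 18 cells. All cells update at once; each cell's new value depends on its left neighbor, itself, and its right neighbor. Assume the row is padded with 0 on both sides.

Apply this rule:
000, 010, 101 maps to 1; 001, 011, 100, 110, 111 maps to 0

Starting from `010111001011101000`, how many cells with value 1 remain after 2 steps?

011000001100011011
000011100001000100
count of 1: 5

5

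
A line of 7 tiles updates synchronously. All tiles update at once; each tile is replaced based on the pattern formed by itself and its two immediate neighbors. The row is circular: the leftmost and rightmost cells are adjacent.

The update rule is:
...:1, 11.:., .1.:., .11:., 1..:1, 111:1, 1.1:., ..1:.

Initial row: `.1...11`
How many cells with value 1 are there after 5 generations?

..11...
1...111
.11..11
...1...
11..111
count of 1: 5

5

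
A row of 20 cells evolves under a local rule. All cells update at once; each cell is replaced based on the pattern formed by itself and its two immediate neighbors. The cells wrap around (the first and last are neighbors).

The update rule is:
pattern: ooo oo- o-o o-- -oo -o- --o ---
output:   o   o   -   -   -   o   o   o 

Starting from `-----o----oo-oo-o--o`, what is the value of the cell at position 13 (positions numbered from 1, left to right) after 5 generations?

-

generation 1: -ooooo-ooo-o--o-o-oo
generation 2: --oooo--oo-o-oo-o--o
generation 3: -o-ooo-o-o-o--o-o-oo
generation 4: -o--oo-o-o-o-oo-o--o
generation 5: -o-o-o-o-o-o--o-o-oo
position 13 holds -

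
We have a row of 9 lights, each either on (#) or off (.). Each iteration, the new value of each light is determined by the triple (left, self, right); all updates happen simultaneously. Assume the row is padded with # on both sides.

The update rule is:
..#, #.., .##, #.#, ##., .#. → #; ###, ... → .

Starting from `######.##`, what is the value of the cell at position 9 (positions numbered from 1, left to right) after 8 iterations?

.....###.
#...##.##
##.#####.
.###...##
##.##.##.
.########
##.......
.##.....#
position 9 holds #

#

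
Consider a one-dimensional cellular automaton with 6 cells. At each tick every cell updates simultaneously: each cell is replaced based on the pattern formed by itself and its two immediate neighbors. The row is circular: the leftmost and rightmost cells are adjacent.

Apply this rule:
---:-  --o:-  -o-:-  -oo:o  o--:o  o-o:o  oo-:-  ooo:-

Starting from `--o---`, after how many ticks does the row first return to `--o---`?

6

---o--
----o-
-----o
o-----
-o----
--o---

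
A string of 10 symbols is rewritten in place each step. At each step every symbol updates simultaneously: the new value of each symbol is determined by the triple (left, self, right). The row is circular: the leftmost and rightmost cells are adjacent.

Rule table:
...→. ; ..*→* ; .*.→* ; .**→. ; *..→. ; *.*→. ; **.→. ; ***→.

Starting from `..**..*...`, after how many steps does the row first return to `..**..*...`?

10

.*...**...
**..*.....
...**....*
..*.....**
.**....*..
*.....**..
*....*...*
....**..*.
...*...**.
..**..*...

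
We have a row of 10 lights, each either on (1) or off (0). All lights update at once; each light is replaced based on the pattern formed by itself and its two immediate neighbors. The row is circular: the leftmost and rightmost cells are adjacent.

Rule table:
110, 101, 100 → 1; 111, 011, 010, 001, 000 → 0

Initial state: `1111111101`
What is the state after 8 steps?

0000000110
0000000011
1000000001
1100000000
0110000000
0011000000
0001100000
0000110000

0000110000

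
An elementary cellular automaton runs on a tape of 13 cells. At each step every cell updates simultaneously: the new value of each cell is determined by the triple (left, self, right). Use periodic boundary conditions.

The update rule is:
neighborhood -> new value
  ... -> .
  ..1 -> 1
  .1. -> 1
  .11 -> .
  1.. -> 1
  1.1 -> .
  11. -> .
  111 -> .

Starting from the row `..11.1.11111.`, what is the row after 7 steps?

.1.1...1..1..

.1...1......1
.11.111....11
.......1..1..
......111111.
.....1......1
1...111....11
.1.1...1..1..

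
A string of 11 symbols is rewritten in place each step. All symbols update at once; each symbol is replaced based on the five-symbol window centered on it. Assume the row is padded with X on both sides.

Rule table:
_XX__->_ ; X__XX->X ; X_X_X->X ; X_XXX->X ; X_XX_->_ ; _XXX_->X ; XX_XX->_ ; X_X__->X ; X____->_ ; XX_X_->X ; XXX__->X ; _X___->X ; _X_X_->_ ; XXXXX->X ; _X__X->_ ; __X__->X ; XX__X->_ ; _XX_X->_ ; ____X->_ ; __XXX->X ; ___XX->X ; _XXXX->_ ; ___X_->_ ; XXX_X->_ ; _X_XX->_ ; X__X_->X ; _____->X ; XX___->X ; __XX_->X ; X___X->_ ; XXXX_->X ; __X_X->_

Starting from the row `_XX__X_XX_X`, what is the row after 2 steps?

____X_____X
X___XX_X_XX

X___XX_X_XX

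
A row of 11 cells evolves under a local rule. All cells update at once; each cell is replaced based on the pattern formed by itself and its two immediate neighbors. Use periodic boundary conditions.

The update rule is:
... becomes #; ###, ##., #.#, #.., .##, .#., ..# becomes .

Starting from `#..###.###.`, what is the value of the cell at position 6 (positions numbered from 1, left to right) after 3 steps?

.

step 1: ...........
step 2: ###########
step 3: ...........
position 6 holds .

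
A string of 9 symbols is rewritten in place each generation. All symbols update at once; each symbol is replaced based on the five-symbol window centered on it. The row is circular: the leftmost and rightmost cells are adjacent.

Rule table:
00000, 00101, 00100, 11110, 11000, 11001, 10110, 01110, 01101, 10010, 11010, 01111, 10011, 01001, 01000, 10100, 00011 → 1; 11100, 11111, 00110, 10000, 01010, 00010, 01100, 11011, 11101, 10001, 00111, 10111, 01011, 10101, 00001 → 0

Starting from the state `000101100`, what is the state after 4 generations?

100101010
111100000
011010101
011100000

011100000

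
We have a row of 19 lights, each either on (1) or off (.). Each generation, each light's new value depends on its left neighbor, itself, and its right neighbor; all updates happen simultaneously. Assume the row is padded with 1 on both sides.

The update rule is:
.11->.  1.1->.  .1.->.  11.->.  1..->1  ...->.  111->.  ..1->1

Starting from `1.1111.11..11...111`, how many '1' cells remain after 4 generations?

6

generation 1: .........11..1.1...
generation 2: 1.......1..11...1.1
generation 3: .1.....1.11..1.1...
generation 4: ..1...1....11...1.1
count of 1: 6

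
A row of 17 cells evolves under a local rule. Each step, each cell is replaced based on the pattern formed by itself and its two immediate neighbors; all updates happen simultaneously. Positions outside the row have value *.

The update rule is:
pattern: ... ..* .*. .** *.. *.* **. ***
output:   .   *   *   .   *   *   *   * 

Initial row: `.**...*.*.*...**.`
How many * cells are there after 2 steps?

14

*.**.*******.*.**
**.**.*********.*
count of *: 14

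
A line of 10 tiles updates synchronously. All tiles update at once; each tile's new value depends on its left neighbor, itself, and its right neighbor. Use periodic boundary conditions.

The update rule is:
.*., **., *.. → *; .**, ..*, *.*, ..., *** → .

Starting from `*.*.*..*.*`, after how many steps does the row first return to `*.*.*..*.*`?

step 1: *.*.**.*..
step 2: *.*..*.**.
step 3: *.**.*..*.
step 4: *..*.**.*.
step 5: **.*..*.*.
step 6: .*.**.*.*.
step 7: .*..*.*.**
step 8: .**.*.*..*
step 9: ..*.*.**.*
step 10: *.*.*..*.*

10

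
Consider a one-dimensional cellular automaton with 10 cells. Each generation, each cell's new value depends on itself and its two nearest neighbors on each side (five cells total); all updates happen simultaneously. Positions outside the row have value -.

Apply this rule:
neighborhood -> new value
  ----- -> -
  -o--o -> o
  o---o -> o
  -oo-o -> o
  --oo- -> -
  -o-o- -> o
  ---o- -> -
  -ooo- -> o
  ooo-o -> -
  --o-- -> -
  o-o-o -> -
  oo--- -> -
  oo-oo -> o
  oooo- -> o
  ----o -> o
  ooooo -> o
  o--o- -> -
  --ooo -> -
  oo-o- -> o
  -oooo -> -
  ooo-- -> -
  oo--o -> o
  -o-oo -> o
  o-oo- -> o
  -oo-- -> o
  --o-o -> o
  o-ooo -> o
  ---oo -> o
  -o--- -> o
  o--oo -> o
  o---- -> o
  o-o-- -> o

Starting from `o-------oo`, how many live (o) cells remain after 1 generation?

5

generation 1: -oo---oo-o
count of o: 5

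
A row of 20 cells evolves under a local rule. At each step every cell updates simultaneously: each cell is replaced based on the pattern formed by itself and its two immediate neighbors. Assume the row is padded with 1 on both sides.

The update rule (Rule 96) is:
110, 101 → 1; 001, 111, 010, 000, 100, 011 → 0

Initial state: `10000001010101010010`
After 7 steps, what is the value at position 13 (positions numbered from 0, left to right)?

0

10000000101010100001
10000000010101000000
10000000001010000000
10000000000100000000
10000000000000000000
10000000000000000000  (fixed point — unchanged through step 7)
position 13 holds 0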